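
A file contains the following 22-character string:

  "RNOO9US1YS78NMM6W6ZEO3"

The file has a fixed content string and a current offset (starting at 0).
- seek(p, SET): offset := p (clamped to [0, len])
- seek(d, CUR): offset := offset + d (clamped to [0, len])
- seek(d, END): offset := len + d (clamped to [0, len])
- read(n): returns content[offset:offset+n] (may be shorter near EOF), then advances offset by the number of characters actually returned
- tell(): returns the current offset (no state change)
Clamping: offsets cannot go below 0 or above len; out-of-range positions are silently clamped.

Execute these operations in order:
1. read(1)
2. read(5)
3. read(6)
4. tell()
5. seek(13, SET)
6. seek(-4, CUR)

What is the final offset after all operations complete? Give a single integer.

After 1 (read(1)): returned 'R', offset=1
After 2 (read(5)): returned 'NOO9U', offset=6
After 3 (read(6)): returned 'S1YS78', offset=12
After 4 (tell()): offset=12
After 5 (seek(13, SET)): offset=13
After 6 (seek(-4, CUR)): offset=9

Answer: 9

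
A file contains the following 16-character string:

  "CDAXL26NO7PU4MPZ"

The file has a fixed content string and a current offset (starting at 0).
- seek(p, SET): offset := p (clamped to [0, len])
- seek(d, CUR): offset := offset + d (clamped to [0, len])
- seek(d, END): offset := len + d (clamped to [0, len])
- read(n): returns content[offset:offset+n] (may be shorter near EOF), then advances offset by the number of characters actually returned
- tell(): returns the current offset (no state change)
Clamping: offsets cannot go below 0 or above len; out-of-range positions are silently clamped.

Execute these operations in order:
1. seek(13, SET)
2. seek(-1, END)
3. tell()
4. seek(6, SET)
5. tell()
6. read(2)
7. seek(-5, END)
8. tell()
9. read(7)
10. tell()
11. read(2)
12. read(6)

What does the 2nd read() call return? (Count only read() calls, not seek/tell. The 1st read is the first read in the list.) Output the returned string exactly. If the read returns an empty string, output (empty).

Answer: U4MPZ

Derivation:
After 1 (seek(13, SET)): offset=13
After 2 (seek(-1, END)): offset=15
After 3 (tell()): offset=15
After 4 (seek(6, SET)): offset=6
After 5 (tell()): offset=6
After 6 (read(2)): returned '6N', offset=8
After 7 (seek(-5, END)): offset=11
After 8 (tell()): offset=11
After 9 (read(7)): returned 'U4MPZ', offset=16
After 10 (tell()): offset=16
After 11 (read(2)): returned '', offset=16
After 12 (read(6)): returned '', offset=16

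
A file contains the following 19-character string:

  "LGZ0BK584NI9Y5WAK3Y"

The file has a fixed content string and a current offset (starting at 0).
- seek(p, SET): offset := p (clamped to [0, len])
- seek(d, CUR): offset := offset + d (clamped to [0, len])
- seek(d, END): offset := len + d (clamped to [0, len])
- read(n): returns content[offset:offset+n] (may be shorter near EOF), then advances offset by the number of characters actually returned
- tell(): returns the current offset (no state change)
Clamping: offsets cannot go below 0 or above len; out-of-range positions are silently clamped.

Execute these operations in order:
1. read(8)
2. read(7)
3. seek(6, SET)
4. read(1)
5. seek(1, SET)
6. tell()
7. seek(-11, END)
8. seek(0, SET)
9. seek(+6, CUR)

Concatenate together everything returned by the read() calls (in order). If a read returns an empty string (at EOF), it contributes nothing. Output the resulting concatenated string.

Answer: LGZ0BK584NI9Y5W5

Derivation:
After 1 (read(8)): returned 'LGZ0BK58', offset=8
After 2 (read(7)): returned '4NI9Y5W', offset=15
After 3 (seek(6, SET)): offset=6
After 4 (read(1)): returned '5', offset=7
After 5 (seek(1, SET)): offset=1
After 6 (tell()): offset=1
After 7 (seek(-11, END)): offset=8
After 8 (seek(0, SET)): offset=0
After 9 (seek(+6, CUR)): offset=6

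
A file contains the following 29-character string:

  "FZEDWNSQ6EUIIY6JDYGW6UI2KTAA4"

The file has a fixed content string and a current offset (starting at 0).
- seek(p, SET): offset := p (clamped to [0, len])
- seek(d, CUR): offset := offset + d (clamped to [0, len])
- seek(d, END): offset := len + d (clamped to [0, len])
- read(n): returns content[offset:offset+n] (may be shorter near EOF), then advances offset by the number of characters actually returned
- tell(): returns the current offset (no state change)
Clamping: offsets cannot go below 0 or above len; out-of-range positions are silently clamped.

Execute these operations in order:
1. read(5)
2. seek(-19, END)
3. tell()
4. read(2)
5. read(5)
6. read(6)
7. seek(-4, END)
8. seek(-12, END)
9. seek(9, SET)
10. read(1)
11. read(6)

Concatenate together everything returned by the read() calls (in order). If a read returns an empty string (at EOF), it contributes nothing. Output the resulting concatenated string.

After 1 (read(5)): returned 'FZEDW', offset=5
After 2 (seek(-19, END)): offset=10
After 3 (tell()): offset=10
After 4 (read(2)): returned 'UI', offset=12
After 5 (read(5)): returned 'IY6JD', offset=17
After 6 (read(6)): returned 'YGW6UI', offset=23
After 7 (seek(-4, END)): offset=25
After 8 (seek(-12, END)): offset=17
After 9 (seek(9, SET)): offset=9
After 10 (read(1)): returned 'E', offset=10
After 11 (read(6)): returned 'UIIY6J', offset=16

Answer: FZEDWUIIY6JDYGW6UIEUIIY6J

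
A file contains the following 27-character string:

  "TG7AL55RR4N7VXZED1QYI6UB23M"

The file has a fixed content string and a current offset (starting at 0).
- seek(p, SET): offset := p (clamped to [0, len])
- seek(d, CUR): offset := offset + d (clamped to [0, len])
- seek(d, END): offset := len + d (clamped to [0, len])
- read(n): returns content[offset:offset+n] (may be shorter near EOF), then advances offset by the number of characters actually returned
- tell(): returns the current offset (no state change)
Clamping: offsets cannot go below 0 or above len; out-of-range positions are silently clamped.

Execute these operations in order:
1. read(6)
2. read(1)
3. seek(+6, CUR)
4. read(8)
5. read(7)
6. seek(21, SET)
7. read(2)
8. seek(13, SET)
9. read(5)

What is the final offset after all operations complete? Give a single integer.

Answer: 18

Derivation:
After 1 (read(6)): returned 'TG7AL5', offset=6
After 2 (read(1)): returned '5', offset=7
After 3 (seek(+6, CUR)): offset=13
After 4 (read(8)): returned 'XZED1QYI', offset=21
After 5 (read(7)): returned '6UB23M', offset=27
After 6 (seek(21, SET)): offset=21
After 7 (read(2)): returned '6U', offset=23
After 8 (seek(13, SET)): offset=13
After 9 (read(5)): returned 'XZED1', offset=18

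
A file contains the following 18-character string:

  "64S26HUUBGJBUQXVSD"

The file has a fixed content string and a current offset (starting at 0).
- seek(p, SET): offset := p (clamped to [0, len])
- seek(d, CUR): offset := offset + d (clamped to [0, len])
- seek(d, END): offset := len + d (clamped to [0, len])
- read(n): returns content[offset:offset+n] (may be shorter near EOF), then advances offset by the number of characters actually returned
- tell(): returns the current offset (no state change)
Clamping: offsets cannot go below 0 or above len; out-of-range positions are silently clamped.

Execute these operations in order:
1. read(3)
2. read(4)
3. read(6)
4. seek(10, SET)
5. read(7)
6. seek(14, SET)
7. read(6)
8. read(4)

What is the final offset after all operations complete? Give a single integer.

After 1 (read(3)): returned '64S', offset=3
After 2 (read(4)): returned '26HU', offset=7
After 3 (read(6)): returned 'UBGJBU', offset=13
After 4 (seek(10, SET)): offset=10
After 5 (read(7)): returned 'JBUQXVS', offset=17
After 6 (seek(14, SET)): offset=14
After 7 (read(6)): returned 'XVSD', offset=18
After 8 (read(4)): returned '', offset=18

Answer: 18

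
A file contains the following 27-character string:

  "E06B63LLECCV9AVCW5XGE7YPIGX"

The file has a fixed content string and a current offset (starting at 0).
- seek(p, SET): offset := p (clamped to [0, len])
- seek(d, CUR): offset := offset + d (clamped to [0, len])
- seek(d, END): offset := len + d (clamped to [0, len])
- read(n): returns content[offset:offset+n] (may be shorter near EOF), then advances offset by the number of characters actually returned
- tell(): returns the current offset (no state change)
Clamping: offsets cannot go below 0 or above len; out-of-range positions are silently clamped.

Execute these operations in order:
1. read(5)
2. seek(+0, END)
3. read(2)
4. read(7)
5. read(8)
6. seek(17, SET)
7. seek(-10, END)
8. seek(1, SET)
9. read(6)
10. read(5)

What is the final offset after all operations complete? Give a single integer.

After 1 (read(5)): returned 'E06B6', offset=5
After 2 (seek(+0, END)): offset=27
After 3 (read(2)): returned '', offset=27
After 4 (read(7)): returned '', offset=27
After 5 (read(8)): returned '', offset=27
After 6 (seek(17, SET)): offset=17
After 7 (seek(-10, END)): offset=17
After 8 (seek(1, SET)): offset=1
After 9 (read(6)): returned '06B63L', offset=7
After 10 (read(5)): returned 'LECCV', offset=12

Answer: 12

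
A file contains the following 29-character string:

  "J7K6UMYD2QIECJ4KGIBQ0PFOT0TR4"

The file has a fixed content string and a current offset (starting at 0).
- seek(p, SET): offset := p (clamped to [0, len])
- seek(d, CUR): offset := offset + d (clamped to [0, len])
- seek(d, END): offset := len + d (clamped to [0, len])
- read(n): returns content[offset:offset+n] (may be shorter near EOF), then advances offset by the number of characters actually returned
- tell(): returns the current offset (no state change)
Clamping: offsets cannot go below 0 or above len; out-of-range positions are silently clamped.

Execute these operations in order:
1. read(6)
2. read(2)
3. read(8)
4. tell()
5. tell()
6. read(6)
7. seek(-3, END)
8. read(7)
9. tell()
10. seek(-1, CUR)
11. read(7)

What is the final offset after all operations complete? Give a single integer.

After 1 (read(6)): returned 'J7K6UM', offset=6
After 2 (read(2)): returned 'YD', offset=8
After 3 (read(8)): returned '2QIECJ4K', offset=16
After 4 (tell()): offset=16
After 5 (tell()): offset=16
After 6 (read(6)): returned 'GIBQ0P', offset=22
After 7 (seek(-3, END)): offset=26
After 8 (read(7)): returned 'TR4', offset=29
After 9 (tell()): offset=29
After 10 (seek(-1, CUR)): offset=28
After 11 (read(7)): returned '4', offset=29

Answer: 29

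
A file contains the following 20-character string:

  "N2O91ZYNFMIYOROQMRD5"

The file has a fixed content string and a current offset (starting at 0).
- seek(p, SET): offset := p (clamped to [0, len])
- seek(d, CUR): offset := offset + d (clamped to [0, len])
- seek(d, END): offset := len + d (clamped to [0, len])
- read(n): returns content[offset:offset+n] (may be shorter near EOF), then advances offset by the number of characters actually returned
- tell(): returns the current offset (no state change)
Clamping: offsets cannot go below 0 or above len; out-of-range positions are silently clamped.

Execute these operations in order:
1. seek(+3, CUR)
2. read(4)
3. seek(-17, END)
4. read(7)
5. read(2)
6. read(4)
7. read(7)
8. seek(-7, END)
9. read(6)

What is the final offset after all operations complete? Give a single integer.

Answer: 19

Derivation:
After 1 (seek(+3, CUR)): offset=3
After 2 (read(4)): returned '91ZY', offset=7
After 3 (seek(-17, END)): offset=3
After 4 (read(7)): returned '91ZYNFM', offset=10
After 5 (read(2)): returned 'IY', offset=12
After 6 (read(4)): returned 'OROQ', offset=16
After 7 (read(7)): returned 'MRD5', offset=20
After 8 (seek(-7, END)): offset=13
After 9 (read(6)): returned 'ROQMRD', offset=19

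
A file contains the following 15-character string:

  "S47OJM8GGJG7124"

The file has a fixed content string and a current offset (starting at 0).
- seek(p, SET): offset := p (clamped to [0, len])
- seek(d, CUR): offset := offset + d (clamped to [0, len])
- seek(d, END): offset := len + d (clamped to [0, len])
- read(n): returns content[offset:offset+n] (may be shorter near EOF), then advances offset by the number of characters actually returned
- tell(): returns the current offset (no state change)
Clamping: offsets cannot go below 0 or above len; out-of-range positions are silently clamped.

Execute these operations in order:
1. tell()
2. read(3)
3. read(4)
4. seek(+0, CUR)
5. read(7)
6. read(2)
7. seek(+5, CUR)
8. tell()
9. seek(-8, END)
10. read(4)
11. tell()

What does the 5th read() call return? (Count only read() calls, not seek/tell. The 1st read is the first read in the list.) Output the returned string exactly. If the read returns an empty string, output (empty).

After 1 (tell()): offset=0
After 2 (read(3)): returned 'S47', offset=3
After 3 (read(4)): returned 'OJM8', offset=7
After 4 (seek(+0, CUR)): offset=7
After 5 (read(7)): returned 'GGJG712', offset=14
After 6 (read(2)): returned '4', offset=15
After 7 (seek(+5, CUR)): offset=15
After 8 (tell()): offset=15
After 9 (seek(-8, END)): offset=7
After 10 (read(4)): returned 'GGJG', offset=11
After 11 (tell()): offset=11

Answer: GGJG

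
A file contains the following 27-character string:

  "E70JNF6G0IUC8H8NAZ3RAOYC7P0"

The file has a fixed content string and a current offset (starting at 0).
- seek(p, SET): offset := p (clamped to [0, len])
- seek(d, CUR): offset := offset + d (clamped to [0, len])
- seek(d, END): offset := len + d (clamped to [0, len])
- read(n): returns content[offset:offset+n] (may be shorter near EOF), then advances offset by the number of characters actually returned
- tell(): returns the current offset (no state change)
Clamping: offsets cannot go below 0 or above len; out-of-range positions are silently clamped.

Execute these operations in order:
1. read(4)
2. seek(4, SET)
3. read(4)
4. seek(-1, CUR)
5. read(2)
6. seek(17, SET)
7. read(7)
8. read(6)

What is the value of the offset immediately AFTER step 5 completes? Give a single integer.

Answer: 9

Derivation:
After 1 (read(4)): returned 'E70J', offset=4
After 2 (seek(4, SET)): offset=4
After 3 (read(4)): returned 'NF6G', offset=8
After 4 (seek(-1, CUR)): offset=7
After 5 (read(2)): returned 'G0', offset=9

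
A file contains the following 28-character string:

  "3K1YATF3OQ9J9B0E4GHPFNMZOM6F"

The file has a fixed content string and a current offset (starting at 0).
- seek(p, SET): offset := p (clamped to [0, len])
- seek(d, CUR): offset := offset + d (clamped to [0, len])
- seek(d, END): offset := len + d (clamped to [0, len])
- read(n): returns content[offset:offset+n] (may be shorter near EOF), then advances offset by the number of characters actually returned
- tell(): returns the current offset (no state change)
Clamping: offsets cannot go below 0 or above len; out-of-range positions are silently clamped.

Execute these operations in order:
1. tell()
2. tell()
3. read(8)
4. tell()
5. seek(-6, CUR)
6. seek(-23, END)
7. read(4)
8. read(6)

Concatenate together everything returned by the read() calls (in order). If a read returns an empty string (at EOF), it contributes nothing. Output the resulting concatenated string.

Answer: 3K1YATF3TF3OQ9J9B0

Derivation:
After 1 (tell()): offset=0
After 2 (tell()): offset=0
After 3 (read(8)): returned '3K1YATF3', offset=8
After 4 (tell()): offset=8
After 5 (seek(-6, CUR)): offset=2
After 6 (seek(-23, END)): offset=5
After 7 (read(4)): returned 'TF3O', offset=9
After 8 (read(6)): returned 'Q9J9B0', offset=15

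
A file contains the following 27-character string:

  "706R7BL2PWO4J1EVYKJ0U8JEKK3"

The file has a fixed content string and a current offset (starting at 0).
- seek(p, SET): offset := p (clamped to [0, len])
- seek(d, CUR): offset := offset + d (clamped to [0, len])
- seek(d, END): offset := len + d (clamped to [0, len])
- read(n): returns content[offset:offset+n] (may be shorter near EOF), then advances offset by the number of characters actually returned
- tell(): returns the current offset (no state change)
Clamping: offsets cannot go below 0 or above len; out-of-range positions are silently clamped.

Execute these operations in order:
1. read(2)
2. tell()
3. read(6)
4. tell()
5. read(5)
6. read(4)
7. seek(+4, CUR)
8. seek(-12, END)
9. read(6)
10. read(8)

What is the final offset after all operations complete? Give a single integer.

After 1 (read(2)): returned '70', offset=2
After 2 (tell()): offset=2
After 3 (read(6)): returned '6R7BL2', offset=8
After 4 (tell()): offset=8
After 5 (read(5)): returned 'PWO4J', offset=13
After 6 (read(4)): returned '1EVY', offset=17
After 7 (seek(+4, CUR)): offset=21
After 8 (seek(-12, END)): offset=15
After 9 (read(6)): returned 'VYKJ0U', offset=21
After 10 (read(8)): returned '8JEKK3', offset=27

Answer: 27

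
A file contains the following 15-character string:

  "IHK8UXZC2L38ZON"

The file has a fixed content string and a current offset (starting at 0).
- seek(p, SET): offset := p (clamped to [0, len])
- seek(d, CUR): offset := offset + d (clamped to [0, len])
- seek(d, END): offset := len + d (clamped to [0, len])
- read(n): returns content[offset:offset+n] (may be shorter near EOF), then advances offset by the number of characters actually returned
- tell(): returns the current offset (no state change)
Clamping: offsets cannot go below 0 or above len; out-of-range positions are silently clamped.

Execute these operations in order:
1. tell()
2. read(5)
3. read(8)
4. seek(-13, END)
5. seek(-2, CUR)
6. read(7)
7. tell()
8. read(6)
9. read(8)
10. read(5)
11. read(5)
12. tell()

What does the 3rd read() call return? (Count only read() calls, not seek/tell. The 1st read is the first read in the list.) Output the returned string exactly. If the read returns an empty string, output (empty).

After 1 (tell()): offset=0
After 2 (read(5)): returned 'IHK8U', offset=5
After 3 (read(8)): returned 'XZC2L38Z', offset=13
After 4 (seek(-13, END)): offset=2
After 5 (seek(-2, CUR)): offset=0
After 6 (read(7)): returned 'IHK8UXZ', offset=7
After 7 (tell()): offset=7
After 8 (read(6)): returned 'C2L38Z', offset=13
After 9 (read(8)): returned 'ON', offset=15
After 10 (read(5)): returned '', offset=15
After 11 (read(5)): returned '', offset=15
After 12 (tell()): offset=15

Answer: IHK8UXZ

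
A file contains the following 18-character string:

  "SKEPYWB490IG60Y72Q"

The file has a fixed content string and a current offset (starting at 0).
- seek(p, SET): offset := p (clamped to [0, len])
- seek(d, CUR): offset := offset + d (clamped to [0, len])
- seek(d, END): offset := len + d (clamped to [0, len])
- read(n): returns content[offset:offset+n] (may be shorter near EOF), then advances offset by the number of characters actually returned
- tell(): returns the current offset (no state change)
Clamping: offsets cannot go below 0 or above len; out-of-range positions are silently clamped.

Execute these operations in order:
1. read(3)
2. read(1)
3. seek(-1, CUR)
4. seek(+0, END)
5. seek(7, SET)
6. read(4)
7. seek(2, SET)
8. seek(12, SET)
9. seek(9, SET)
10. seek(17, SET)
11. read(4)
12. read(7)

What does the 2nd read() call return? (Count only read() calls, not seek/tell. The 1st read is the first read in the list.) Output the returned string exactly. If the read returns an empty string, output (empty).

After 1 (read(3)): returned 'SKE', offset=3
After 2 (read(1)): returned 'P', offset=4
After 3 (seek(-1, CUR)): offset=3
After 4 (seek(+0, END)): offset=18
After 5 (seek(7, SET)): offset=7
After 6 (read(4)): returned '490I', offset=11
After 7 (seek(2, SET)): offset=2
After 8 (seek(12, SET)): offset=12
After 9 (seek(9, SET)): offset=9
After 10 (seek(17, SET)): offset=17
After 11 (read(4)): returned 'Q', offset=18
After 12 (read(7)): returned '', offset=18

Answer: P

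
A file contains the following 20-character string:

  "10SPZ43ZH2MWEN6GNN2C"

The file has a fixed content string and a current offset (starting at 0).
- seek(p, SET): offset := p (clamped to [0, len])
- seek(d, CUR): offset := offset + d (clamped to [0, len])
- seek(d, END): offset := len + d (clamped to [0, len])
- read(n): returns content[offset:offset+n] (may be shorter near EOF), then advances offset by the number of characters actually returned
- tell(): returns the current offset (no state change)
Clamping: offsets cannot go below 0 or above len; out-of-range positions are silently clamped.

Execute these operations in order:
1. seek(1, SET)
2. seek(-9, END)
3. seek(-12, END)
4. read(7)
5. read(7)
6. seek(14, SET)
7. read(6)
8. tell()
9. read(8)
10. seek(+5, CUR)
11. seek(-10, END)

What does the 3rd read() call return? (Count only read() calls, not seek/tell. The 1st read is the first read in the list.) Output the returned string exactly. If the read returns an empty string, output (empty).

After 1 (seek(1, SET)): offset=1
After 2 (seek(-9, END)): offset=11
After 3 (seek(-12, END)): offset=8
After 4 (read(7)): returned 'H2MWEN6', offset=15
After 5 (read(7)): returned 'GNN2C', offset=20
After 6 (seek(14, SET)): offset=14
After 7 (read(6)): returned '6GNN2C', offset=20
After 8 (tell()): offset=20
After 9 (read(8)): returned '', offset=20
After 10 (seek(+5, CUR)): offset=20
After 11 (seek(-10, END)): offset=10

Answer: 6GNN2C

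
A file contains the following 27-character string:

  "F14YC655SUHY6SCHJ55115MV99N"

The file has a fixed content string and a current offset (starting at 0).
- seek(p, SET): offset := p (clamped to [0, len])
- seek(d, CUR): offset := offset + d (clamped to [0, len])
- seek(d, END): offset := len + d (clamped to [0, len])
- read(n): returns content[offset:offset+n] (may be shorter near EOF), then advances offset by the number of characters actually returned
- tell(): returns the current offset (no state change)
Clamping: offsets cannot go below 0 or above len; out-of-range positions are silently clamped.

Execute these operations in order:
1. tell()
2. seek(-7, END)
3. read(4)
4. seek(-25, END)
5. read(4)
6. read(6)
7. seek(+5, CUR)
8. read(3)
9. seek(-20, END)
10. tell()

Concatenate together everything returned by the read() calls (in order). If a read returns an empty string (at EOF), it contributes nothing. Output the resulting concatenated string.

Answer: 15MV4YC655SUHY551

Derivation:
After 1 (tell()): offset=0
After 2 (seek(-7, END)): offset=20
After 3 (read(4)): returned '15MV', offset=24
After 4 (seek(-25, END)): offset=2
After 5 (read(4)): returned '4YC6', offset=6
After 6 (read(6)): returned '55SUHY', offset=12
After 7 (seek(+5, CUR)): offset=17
After 8 (read(3)): returned '551', offset=20
After 9 (seek(-20, END)): offset=7
After 10 (tell()): offset=7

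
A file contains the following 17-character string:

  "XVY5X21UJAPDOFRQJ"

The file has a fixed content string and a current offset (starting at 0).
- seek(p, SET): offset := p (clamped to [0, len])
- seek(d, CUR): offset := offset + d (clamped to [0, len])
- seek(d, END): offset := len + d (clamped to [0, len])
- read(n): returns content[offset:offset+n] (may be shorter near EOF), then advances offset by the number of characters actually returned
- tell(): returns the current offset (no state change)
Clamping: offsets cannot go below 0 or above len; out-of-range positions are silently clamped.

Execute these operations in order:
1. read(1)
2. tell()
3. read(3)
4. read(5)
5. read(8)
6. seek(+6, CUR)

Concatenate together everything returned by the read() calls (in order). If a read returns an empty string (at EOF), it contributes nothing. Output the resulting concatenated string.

Answer: XVY5X21UJAPDOFRQJ

Derivation:
After 1 (read(1)): returned 'X', offset=1
After 2 (tell()): offset=1
After 3 (read(3)): returned 'VY5', offset=4
After 4 (read(5)): returned 'X21UJ', offset=9
After 5 (read(8)): returned 'APDOFRQJ', offset=17
After 6 (seek(+6, CUR)): offset=17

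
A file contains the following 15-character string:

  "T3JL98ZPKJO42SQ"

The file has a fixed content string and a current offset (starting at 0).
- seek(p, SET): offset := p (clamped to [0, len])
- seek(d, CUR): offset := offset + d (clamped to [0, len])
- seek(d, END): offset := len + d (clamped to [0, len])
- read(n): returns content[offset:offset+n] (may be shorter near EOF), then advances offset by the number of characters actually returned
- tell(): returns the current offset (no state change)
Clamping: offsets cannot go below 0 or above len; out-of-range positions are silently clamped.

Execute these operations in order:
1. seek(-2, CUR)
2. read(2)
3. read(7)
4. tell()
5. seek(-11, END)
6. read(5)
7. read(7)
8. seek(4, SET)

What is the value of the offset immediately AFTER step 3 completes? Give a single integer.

Answer: 9

Derivation:
After 1 (seek(-2, CUR)): offset=0
After 2 (read(2)): returned 'T3', offset=2
After 3 (read(7)): returned 'JL98ZPK', offset=9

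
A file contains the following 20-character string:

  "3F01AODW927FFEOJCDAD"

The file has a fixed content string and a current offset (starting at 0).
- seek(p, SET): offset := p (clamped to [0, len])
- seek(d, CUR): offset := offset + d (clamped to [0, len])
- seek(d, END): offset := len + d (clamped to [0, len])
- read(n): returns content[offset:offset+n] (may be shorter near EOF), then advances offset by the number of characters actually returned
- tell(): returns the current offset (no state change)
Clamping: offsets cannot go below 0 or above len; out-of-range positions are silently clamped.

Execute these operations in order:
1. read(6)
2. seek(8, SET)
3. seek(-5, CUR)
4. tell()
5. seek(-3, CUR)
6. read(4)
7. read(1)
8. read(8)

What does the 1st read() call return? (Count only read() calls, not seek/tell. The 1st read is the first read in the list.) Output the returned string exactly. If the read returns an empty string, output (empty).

After 1 (read(6)): returned '3F01AO', offset=6
After 2 (seek(8, SET)): offset=8
After 3 (seek(-5, CUR)): offset=3
After 4 (tell()): offset=3
After 5 (seek(-3, CUR)): offset=0
After 6 (read(4)): returned '3F01', offset=4
After 7 (read(1)): returned 'A', offset=5
After 8 (read(8)): returned 'ODW927FF', offset=13

Answer: 3F01AO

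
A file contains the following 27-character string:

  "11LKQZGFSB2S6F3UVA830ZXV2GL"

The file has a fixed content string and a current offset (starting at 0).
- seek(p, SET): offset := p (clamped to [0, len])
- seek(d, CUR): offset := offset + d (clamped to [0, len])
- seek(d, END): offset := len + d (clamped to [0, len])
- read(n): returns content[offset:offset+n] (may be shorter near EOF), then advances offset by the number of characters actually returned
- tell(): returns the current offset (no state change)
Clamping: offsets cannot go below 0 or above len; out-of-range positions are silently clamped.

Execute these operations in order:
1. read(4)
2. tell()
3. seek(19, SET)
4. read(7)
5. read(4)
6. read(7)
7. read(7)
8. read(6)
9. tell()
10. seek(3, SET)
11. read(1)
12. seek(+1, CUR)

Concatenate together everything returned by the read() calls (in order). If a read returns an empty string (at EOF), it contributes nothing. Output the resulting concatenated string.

Answer: 11LK30ZXV2GLK

Derivation:
After 1 (read(4)): returned '11LK', offset=4
After 2 (tell()): offset=4
After 3 (seek(19, SET)): offset=19
After 4 (read(7)): returned '30ZXV2G', offset=26
After 5 (read(4)): returned 'L', offset=27
After 6 (read(7)): returned '', offset=27
After 7 (read(7)): returned '', offset=27
After 8 (read(6)): returned '', offset=27
After 9 (tell()): offset=27
After 10 (seek(3, SET)): offset=3
After 11 (read(1)): returned 'K', offset=4
After 12 (seek(+1, CUR)): offset=5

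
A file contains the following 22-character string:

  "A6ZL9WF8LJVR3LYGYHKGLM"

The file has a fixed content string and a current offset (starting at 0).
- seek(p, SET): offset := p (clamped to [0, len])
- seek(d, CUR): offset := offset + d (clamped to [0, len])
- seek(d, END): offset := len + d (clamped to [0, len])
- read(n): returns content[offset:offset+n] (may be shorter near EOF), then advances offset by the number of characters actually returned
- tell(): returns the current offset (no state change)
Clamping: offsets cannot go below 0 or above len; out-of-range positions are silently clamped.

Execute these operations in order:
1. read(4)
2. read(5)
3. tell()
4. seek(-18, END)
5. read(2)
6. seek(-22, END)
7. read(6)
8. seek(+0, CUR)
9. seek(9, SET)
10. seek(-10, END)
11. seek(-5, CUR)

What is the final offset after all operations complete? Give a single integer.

After 1 (read(4)): returned 'A6ZL', offset=4
After 2 (read(5)): returned '9WF8L', offset=9
After 3 (tell()): offset=9
After 4 (seek(-18, END)): offset=4
After 5 (read(2)): returned '9W', offset=6
After 6 (seek(-22, END)): offset=0
After 7 (read(6)): returned 'A6ZL9W', offset=6
After 8 (seek(+0, CUR)): offset=6
After 9 (seek(9, SET)): offset=9
After 10 (seek(-10, END)): offset=12
After 11 (seek(-5, CUR)): offset=7

Answer: 7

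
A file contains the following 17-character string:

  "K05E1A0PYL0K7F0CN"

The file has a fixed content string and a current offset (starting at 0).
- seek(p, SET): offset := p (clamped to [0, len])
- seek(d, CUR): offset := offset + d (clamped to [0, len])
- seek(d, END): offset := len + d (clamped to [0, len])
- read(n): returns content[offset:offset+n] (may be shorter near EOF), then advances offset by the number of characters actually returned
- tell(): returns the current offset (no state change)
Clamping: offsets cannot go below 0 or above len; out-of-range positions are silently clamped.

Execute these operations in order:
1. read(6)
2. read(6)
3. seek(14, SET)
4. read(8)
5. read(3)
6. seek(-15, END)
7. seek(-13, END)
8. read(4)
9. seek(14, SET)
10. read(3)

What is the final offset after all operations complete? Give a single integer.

After 1 (read(6)): returned 'K05E1A', offset=6
After 2 (read(6)): returned '0PYL0K', offset=12
After 3 (seek(14, SET)): offset=14
After 4 (read(8)): returned '0CN', offset=17
After 5 (read(3)): returned '', offset=17
After 6 (seek(-15, END)): offset=2
After 7 (seek(-13, END)): offset=4
After 8 (read(4)): returned '1A0P', offset=8
After 9 (seek(14, SET)): offset=14
After 10 (read(3)): returned '0CN', offset=17

Answer: 17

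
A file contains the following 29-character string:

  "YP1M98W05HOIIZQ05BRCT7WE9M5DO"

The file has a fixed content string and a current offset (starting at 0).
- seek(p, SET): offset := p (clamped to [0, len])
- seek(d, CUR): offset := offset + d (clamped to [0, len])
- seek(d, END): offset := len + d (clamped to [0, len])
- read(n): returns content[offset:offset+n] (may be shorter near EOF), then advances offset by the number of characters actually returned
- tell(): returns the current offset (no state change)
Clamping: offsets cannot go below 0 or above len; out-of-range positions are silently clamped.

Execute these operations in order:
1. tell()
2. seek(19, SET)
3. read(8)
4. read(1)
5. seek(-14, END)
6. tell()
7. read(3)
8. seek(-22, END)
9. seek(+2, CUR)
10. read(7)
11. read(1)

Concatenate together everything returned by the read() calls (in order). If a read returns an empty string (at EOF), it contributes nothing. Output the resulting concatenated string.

After 1 (tell()): offset=0
After 2 (seek(19, SET)): offset=19
After 3 (read(8)): returned 'CT7WE9M5', offset=27
After 4 (read(1)): returned 'D', offset=28
After 5 (seek(-14, END)): offset=15
After 6 (tell()): offset=15
After 7 (read(3)): returned '05B', offset=18
After 8 (seek(-22, END)): offset=7
After 9 (seek(+2, CUR)): offset=9
After 10 (read(7)): returned 'HOIIZQ0', offset=16
After 11 (read(1)): returned '5', offset=17

Answer: CT7WE9M5D05BHOIIZQ05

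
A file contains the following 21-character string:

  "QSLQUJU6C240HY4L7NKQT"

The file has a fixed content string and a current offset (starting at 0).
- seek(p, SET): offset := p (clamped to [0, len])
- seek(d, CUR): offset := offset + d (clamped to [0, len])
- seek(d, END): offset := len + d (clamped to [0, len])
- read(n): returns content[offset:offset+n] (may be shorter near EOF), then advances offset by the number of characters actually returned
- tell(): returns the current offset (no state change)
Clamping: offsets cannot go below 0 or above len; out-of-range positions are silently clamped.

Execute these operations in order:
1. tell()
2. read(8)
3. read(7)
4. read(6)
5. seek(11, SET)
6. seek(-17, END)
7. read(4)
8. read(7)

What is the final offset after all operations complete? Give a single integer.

After 1 (tell()): offset=0
After 2 (read(8)): returned 'QSLQUJU6', offset=8
After 3 (read(7)): returned 'C240HY4', offset=15
After 4 (read(6)): returned 'L7NKQT', offset=21
After 5 (seek(11, SET)): offset=11
After 6 (seek(-17, END)): offset=4
After 7 (read(4)): returned 'UJU6', offset=8
After 8 (read(7)): returned 'C240HY4', offset=15

Answer: 15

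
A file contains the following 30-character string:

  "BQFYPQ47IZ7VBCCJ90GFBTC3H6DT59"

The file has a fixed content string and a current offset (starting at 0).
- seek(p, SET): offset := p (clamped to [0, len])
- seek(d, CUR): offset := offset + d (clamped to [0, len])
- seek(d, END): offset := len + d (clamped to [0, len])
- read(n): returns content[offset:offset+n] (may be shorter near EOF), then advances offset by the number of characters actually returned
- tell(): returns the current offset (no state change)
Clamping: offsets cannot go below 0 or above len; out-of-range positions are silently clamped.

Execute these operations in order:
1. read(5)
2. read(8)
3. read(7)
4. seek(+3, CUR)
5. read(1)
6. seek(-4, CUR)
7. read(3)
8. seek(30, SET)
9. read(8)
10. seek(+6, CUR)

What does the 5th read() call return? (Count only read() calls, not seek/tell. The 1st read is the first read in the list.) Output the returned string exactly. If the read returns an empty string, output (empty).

Answer: BTC

Derivation:
After 1 (read(5)): returned 'BQFYP', offset=5
After 2 (read(8)): returned 'Q47IZ7VB', offset=13
After 3 (read(7)): returned 'CCJ90GF', offset=20
After 4 (seek(+3, CUR)): offset=23
After 5 (read(1)): returned '3', offset=24
After 6 (seek(-4, CUR)): offset=20
After 7 (read(3)): returned 'BTC', offset=23
After 8 (seek(30, SET)): offset=30
After 9 (read(8)): returned '', offset=30
After 10 (seek(+6, CUR)): offset=30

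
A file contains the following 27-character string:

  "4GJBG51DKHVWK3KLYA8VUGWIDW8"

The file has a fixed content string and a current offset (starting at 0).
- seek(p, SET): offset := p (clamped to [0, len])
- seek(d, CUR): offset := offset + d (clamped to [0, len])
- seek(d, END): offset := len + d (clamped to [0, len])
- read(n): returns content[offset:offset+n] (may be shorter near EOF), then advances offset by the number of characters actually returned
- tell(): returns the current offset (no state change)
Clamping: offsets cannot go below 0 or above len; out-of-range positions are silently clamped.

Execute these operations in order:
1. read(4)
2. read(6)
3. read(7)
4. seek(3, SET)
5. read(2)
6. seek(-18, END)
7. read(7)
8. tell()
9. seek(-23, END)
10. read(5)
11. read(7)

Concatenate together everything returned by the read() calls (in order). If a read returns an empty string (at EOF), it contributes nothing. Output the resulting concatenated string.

Answer: 4GJBG51DKHVWK3KLYBGHVWK3KLG51DKHVWK3KL

Derivation:
After 1 (read(4)): returned '4GJB', offset=4
After 2 (read(6)): returned 'G51DKH', offset=10
After 3 (read(7)): returned 'VWK3KLY', offset=17
After 4 (seek(3, SET)): offset=3
After 5 (read(2)): returned 'BG', offset=5
After 6 (seek(-18, END)): offset=9
After 7 (read(7)): returned 'HVWK3KL', offset=16
After 8 (tell()): offset=16
After 9 (seek(-23, END)): offset=4
After 10 (read(5)): returned 'G51DK', offset=9
After 11 (read(7)): returned 'HVWK3KL', offset=16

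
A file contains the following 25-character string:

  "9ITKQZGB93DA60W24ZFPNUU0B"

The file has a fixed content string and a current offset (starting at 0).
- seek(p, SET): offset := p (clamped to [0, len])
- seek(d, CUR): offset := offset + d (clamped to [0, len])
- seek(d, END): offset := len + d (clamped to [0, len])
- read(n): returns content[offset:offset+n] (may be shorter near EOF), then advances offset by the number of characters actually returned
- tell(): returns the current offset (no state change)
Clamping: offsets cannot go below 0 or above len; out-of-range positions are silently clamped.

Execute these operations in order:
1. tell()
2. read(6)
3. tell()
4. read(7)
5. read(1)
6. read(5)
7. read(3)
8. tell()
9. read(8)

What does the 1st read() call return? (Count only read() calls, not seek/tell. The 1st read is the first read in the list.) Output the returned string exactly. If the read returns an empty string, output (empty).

Answer: 9ITKQZ

Derivation:
After 1 (tell()): offset=0
After 2 (read(6)): returned '9ITKQZ', offset=6
After 3 (tell()): offset=6
After 4 (read(7)): returned 'GB93DA6', offset=13
After 5 (read(1)): returned '0', offset=14
After 6 (read(5)): returned 'W24ZF', offset=19
After 7 (read(3)): returned 'PNU', offset=22
After 8 (tell()): offset=22
After 9 (read(8)): returned 'U0B', offset=25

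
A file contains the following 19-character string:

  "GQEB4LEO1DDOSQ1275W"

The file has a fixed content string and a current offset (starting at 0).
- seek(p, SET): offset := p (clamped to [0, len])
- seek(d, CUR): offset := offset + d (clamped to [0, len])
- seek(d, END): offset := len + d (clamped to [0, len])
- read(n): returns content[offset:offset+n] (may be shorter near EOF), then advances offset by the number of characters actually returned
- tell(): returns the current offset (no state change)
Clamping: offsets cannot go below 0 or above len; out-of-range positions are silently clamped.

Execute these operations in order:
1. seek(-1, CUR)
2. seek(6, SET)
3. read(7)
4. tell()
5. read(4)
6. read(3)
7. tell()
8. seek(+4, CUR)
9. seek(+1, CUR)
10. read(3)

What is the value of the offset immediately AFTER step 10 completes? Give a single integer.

After 1 (seek(-1, CUR)): offset=0
After 2 (seek(6, SET)): offset=6
After 3 (read(7)): returned 'EO1DDOS', offset=13
After 4 (tell()): offset=13
After 5 (read(4)): returned 'Q127', offset=17
After 6 (read(3)): returned '5W', offset=19
After 7 (tell()): offset=19
After 8 (seek(+4, CUR)): offset=19
After 9 (seek(+1, CUR)): offset=19
After 10 (read(3)): returned '', offset=19

Answer: 19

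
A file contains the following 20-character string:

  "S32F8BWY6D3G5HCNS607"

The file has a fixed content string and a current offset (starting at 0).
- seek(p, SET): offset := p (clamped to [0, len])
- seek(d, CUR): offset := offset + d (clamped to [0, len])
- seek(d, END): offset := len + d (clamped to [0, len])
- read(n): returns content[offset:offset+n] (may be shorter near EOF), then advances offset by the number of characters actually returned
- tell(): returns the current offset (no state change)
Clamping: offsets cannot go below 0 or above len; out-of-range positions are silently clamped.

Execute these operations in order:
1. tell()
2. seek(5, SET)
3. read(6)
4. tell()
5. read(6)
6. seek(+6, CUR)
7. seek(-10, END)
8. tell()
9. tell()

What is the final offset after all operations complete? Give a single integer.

Answer: 10

Derivation:
After 1 (tell()): offset=0
After 2 (seek(5, SET)): offset=5
After 3 (read(6)): returned 'BWY6D3', offset=11
After 4 (tell()): offset=11
After 5 (read(6)): returned 'G5HCNS', offset=17
After 6 (seek(+6, CUR)): offset=20
After 7 (seek(-10, END)): offset=10
After 8 (tell()): offset=10
After 9 (tell()): offset=10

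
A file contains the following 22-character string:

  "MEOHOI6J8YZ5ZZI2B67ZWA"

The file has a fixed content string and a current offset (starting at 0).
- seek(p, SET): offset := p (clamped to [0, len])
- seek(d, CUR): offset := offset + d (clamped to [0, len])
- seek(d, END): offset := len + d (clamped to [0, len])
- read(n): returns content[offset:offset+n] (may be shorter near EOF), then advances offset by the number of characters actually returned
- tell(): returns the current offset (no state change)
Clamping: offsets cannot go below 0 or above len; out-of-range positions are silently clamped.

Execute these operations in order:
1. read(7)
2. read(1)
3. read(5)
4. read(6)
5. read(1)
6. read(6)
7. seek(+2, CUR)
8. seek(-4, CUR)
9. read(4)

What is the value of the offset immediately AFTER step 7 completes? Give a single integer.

Answer: 22

Derivation:
After 1 (read(7)): returned 'MEOHOI6', offset=7
After 2 (read(1)): returned 'J', offset=8
After 3 (read(5)): returned '8YZ5Z', offset=13
After 4 (read(6)): returned 'ZI2B67', offset=19
After 5 (read(1)): returned 'Z', offset=20
After 6 (read(6)): returned 'WA', offset=22
After 7 (seek(+2, CUR)): offset=22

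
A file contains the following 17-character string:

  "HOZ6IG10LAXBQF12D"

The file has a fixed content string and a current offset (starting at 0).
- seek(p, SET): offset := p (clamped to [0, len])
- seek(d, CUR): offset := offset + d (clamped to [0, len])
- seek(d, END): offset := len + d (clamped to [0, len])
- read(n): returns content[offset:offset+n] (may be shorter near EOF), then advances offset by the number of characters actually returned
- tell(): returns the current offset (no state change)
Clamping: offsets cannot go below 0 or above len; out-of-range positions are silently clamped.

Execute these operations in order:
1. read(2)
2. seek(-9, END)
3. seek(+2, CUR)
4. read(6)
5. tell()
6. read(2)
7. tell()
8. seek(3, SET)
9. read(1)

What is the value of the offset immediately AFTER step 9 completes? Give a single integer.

After 1 (read(2)): returned 'HO', offset=2
After 2 (seek(-9, END)): offset=8
After 3 (seek(+2, CUR)): offset=10
After 4 (read(6)): returned 'XBQF12', offset=16
After 5 (tell()): offset=16
After 6 (read(2)): returned 'D', offset=17
After 7 (tell()): offset=17
After 8 (seek(3, SET)): offset=3
After 9 (read(1)): returned '6', offset=4

Answer: 4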